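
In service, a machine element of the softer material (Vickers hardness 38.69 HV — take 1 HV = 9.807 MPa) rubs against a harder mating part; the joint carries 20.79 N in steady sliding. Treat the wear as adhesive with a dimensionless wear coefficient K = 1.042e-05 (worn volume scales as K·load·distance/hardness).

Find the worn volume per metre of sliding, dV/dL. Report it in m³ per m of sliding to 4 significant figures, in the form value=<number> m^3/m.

value=5.709e-13 m^3/m

Shown intermediates are rounded. The algebra maintains exact precision; rounded once at the end to four significant figures.
Convert: Hardness H = 38.69 HV × 9.807 MPa/HV = 379.4 MPa = 3.794e+08 Pa.
In SI base units: W = 20.79 N, H = 3.794e+08 Pa, K = 1.042e-05.
The wear rate dV/dL = K·W/H — distance-free: 1.042e-05 · 20.79 / 3.794e+08 = 5.709e-13 m³/m.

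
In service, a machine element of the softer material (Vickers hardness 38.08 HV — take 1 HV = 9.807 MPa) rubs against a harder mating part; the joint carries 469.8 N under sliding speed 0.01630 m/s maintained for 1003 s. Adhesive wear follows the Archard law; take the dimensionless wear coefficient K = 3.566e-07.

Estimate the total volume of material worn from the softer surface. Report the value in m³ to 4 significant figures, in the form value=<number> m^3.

Intermediate values appear rounded — all arithmetic holds full float precision — one final rounding: 4 significant figures.
Distance L = v·t = 0.01630 m/s × 1003 s = 16.35 m.
Hardness H = 38.08 HV × 9.807 MPa/HV = 373.5 MPa = 3.735e+08 Pa.
Working in SI base units: W = 469.8 N, H = 3.735e+08 Pa, K = 3.566e-07.
Archard relation: V = K·W·L/H = 3.566e-07 · 469.8 · 16.35 / 3.735e+08 = 7.334e-12 m³.

value=7.334e-12 m^3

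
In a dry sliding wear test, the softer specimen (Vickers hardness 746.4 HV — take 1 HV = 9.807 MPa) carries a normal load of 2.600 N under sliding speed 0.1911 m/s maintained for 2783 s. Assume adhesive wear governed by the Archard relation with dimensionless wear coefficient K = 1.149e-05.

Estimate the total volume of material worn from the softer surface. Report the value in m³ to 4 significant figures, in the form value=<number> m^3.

The computation holds full float precision. Shown intermediates are rounded. Rounded just once: four significant digits.
Distance covered L = v·t = 0.1911 m/s × 2783 s = 531.8 m.
Hardness H = 746.4 HV × 9.807 MPa/HV = 7320 MPa = 7.320e+09 Pa.
Expressed in SI base units: W = 2.600 N, H = 7.320e+09 Pa, K = 1.149e-05.
Volume removed: V = K·W·L/H = 1.149e-05 · 2.600 · 531.8 / 7.320e+09 = 2.170e-12 m³.

value=2.170e-12 m^3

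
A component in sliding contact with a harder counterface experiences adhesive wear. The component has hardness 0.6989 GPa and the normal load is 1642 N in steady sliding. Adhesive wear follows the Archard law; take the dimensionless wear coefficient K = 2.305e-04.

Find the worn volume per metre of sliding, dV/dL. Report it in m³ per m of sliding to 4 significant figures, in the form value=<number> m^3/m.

All arithmetic maintains exact precision; intermediate values are shown rounded, and rounded once at the end, at 4 significant digits.
Convert: Hardness H = 0.6989 GPa = 6.989e+08 Pa.
Restated in SI base units: W = 1642 N, H = 6.989e+08 Pa, K = 2.305e-04.
Rate of wear dV/dL = K·W/H (independent of L): 2.305e-04 · 1642 / 6.989e+08 = 5.415e-10 m³/m.

value=5.415e-10 m^3/m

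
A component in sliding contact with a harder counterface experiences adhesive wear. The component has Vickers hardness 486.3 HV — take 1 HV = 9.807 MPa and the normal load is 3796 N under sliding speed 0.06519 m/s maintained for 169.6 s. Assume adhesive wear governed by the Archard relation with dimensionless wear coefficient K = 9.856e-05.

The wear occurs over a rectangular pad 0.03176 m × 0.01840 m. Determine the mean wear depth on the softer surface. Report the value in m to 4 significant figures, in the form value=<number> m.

Every step holds full precision; printed values are rounded; one last rounding to 4 significant figures.
Convert: The distance L = v·t = 0.06519 m/s × 169.6 s = 11.06 m.
Convert: Hardness H = 486.3 HV × 9.807 MPa/HV = 4769 MPa = 4.769e+09 Pa.
Convert: Contact area A = 0.03176 m × 0.01840 m = 5.844e-04 m².
Working in SI base units: W = 3796 N, H = 4.769e+09 Pa, K = 9.856e-05.
Worn volume V = K·W·L/H = 9.856e-05 · 3796 · 11.06 / 4.769e+09 = 8.673e-10 m³.
Average depth h = V/A = 8.673e-10 / 5.844e-04 = 1.484e-06 m.

value=1.484e-06 m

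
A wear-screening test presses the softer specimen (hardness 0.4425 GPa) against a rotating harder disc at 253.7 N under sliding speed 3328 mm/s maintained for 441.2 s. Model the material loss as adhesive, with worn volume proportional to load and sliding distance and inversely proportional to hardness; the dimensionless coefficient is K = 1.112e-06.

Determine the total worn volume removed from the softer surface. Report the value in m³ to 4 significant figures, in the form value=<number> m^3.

value=9.361e-10 m^3

Intermediate values are shown rounded, and each operation maintains exact precision, and one final rounding: four significant digits.
Sliding speed v = 3328 mm/s = 3.328 m/s. Total distance L = v·t = 3.328 m/s × 441.2 s = 1468 m.
Hardness H = 0.4425 GPa = 4.425e+08 Pa.
Restated in SI base units: W = 253.7 N, H = 4.425e+08 Pa, K = 1.112e-06.
Archard relation: V = K·W·L/H = 1.112e-06 · 253.7 · 1468 / 4.425e+08 = 9.361e-10 m³.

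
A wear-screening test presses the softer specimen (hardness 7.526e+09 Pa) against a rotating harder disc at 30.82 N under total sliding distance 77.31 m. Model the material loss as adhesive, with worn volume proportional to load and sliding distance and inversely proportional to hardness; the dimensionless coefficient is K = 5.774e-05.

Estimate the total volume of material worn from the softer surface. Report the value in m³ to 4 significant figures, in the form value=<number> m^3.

Intermediate values are printed rounded; the computation carries full precision; rounded just once to 4 significant figures.
In SI base units: W = 30.82 N, H = 7.526e+09 Pa, K = 5.774e-05.
Worn volume V = K·W·L/H = 5.774e-05 · 30.82 · 77.31 / 7.526e+09 = 1.828e-11 m³.

value=1.828e-11 m^3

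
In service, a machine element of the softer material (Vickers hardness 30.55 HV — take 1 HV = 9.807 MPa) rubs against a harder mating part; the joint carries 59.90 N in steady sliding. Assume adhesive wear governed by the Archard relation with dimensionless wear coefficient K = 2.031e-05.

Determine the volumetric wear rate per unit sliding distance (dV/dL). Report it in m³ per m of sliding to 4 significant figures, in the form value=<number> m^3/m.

The intermediates are shown rounded, and all arithmetic keeps full precision. Rounded just once, at four significant figures.
Hardness H = 30.55 HV × 9.807 MPa/HV = 299.6 MPa = 2.996e+08 Pa.
Collected in SI base units: W = 59.90 N, H = 2.996e+08 Pa, K = 2.031e-05.
Wear rate dV/dL = K·W/H: 2.031e-05 · 59.90 / 2.996e+08 = 4.061e-12 m³/m.

value=4.061e-12 m^3/m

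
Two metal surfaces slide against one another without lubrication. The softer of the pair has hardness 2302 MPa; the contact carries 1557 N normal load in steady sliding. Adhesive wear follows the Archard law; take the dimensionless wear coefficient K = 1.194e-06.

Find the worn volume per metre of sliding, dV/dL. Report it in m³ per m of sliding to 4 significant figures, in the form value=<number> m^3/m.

value=8.076e-13 m^3/m

The computation keeps exact precision — intermediate values are printed rounded; rounded once at the end: 4 significant digits.
Hardness H = 2302 MPa = 2.302e+09 Pa.
As SI base values: W = 1557 N, H = 2.302e+09 Pa, K = 1.194e-06.
Volumetric rate dV/dL = K·W/H: 1.194e-06 · 1557 / 2.302e+09 = 8.076e-13 m³/m.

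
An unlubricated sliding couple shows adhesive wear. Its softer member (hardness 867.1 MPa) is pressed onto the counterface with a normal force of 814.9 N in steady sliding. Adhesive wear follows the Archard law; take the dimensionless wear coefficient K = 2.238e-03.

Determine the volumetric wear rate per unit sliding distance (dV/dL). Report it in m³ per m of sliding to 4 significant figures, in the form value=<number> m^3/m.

The computation keeps full precision, and the intermediates are displayed rounded — a lone final rounding to four significant figures.
Convert: Hardness H = 867.1 MPa = 8.671e+08 Pa.
Collected in SI base units: W = 814.9 N, H = 8.671e+08 Pa, K = 2.238e-03.
Sliding wear rate dV/dL = K·W/H, so: 2.238e-03 · 814.9 / 8.671e+08 = 2.103e-09 m³/m.

value=2.103e-09 m^3/m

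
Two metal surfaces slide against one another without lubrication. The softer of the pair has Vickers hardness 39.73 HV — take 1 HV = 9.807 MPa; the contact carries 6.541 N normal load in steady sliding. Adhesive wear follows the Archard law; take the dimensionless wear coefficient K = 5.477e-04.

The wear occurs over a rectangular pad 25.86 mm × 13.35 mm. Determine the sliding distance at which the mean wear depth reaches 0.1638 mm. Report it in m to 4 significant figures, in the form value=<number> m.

value=6150 m

The computation runs at full precision — quoted intermediates are rounded. Rounded just once to 4 significant digits.
Hardness H = 39.73 HV × 9.807 MPa/HV = 389.6 MPa = 3.896e+08 Pa.
Pad sides 25.86 mm × 13.35 mm = 0.02586 m × 0.01335 m. Contact area A = 0.02586 m × 0.01335 m = 3.452e-04 m².
Depth limit h_lim = 0.1638 mm = 1.638e-04 m.
Restated in SI base units: W = 6.541 N, H = 3.896e+08 Pa, K = 5.477e-04.
Volume at the limit: V_lim = h_lim·A = 1.638e-04 · 3.452e-04 = 5.655e-08 m³.
Inverting, life L = V_lim·H/(K·W) = 5.655e-08 · 3.896e+08 / (5.477e-04 · 6.541) = 6150 m.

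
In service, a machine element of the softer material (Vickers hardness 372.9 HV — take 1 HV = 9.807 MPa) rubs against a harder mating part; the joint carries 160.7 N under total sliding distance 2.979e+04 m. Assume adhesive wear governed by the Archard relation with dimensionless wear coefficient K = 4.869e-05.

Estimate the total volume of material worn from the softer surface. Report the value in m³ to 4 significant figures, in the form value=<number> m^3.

Each operation holds full precision — shown intermediates are rounded, and a lone final rounding, at four significant figures.
Convert: Hardness H = 372.9 HV × 9.807 MPa/HV = 3657 MPa = 3.657e+09 Pa.
In SI base units, W = 160.7 N, H = 3.657e+09 Pa, K = 4.869e-05.
Volume removed: V = K·W·L/H = 4.869e-05 · 160.7 · 2.979e+04 / 3.657e+09 = 6.374e-08 m³.

value=6.374e-08 m^3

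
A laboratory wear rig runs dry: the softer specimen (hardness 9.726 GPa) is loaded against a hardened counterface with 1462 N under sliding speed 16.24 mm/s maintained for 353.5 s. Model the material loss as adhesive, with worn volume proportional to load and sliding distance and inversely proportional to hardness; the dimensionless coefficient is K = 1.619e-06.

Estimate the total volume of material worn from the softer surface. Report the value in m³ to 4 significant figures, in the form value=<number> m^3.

value=1.397e-12 m^3

The intermediates are shown rounded — all working math keeps full float precision, and rounded just once to 4 significant digits.
Sliding speed v = 16.24 mm/s = 0.01624 m/s. Sliding distance L = v·t = 0.01624 m/s × 353.5 s = 5.741 m.
Hardness H = 9.726 GPa = 9.726e+09 Pa.
Restated in SI base units: W = 1462 N, H = 9.726e+09 Pa, K = 1.619e-06.
Volume removed: V = K·W·L/H = 1.619e-06 · 1462 · 5.741 / 9.726e+09 = 1.397e-12 m³.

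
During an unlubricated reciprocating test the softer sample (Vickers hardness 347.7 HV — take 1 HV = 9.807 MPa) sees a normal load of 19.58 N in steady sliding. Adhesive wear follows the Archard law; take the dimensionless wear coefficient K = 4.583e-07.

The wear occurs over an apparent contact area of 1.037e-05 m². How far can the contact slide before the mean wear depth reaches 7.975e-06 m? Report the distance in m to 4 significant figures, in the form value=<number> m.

value=3.143e+04 m

Each operation maintains exact precision — the intermediates are shown rounded, and a lone final rounding: 4 significant digits.
Hardness H = 347.7 HV × 9.807 MPa/HV = 3410 MPa = 3.410e+09 Pa.
In SI base units, W = 19.58 N, H = 3.410e+09 Pa, K = 4.583e-07.
Volume at the limit: V_lim = h_lim·A = 7.975e-06 · 1.037e-05 = 8.270e-11 m³.
Life L = V_lim·H/(K·W) = 8.270e-11 · 3.410e+09 / (4.583e-07 · 19.58) = 3.143e+04 m.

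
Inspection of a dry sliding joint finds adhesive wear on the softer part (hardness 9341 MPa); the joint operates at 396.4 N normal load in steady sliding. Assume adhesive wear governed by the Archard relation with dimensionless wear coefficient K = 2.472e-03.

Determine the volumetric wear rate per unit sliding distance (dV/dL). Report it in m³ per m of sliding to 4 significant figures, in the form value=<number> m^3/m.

Intermediates are shown rounded, and each operation holds full float precision; one final rounding, at 4 significant digits.
Convert: Hardness H = 9341 MPa = 9.341e+09 Pa.
SI base units throughout: W = 396.4 N, H = 9.341e+09 Pa, K = 2.472e-03.
The wear rate dV/dL = K·W/H, per unit distance: 2.472e-03 · 396.4 / 9.341e+09 = 1.049e-10 m³/m.

value=1.049e-10 m^3/m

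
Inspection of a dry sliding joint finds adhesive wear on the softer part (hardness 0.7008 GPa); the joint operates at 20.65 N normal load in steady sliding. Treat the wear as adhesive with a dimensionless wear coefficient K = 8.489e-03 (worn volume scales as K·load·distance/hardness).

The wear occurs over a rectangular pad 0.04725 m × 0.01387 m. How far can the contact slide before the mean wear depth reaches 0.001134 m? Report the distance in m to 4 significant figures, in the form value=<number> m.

value=2971 m

All working math runs at full float precision; the intermediates appear rounded — a lone final rounding: 4 significant figures.
Convert: Hardness H = 0.7008 GPa = 7.008e+08 Pa.
Convert: Contact area A = 0.04725 m × 0.01387 m = 6.554e-04 m².
Working in SI base units: W = 20.65 N, H = 7.008e+08 Pa, K = 8.489e-03.
At the depth limit, V_lim = h_lim·A = 0.001134 · 6.554e-04 = 7.432e-07 m³.
Sliding life L = V_lim·H/(K·W) = 7.432e-07 · 7.008e+08 / (8.489e-03 · 20.65) = 2971 m.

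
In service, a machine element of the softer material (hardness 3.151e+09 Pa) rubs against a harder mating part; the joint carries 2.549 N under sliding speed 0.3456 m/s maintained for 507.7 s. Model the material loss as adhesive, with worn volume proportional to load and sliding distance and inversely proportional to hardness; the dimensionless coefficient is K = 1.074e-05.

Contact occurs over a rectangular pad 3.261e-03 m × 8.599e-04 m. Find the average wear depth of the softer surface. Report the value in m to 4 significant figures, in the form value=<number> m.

value=5.436e-07 m

Intermediate values are shown rounded; the algebra maintains full precision; rounded just once, at 4 significant digits.
Convert: Distance L = v·t = 0.3456 m/s × 507.7 s = 175.5 m.
Convert: Contact area A = 3.261e-03 m × 8.599e-04 m = 2.804e-06 m².
SI base units throughout: W = 2.549 N, H = 3.151e+09 Pa, K = 1.074e-05.
Archard volume V = K·W·L/H = 1.074e-05 · 2.549 · 175.5 / 3.151e+09 = 1.524e-12 m³.
Depth h = V/A = 1.524e-12 / 2.804e-06 = 5.436e-07 m.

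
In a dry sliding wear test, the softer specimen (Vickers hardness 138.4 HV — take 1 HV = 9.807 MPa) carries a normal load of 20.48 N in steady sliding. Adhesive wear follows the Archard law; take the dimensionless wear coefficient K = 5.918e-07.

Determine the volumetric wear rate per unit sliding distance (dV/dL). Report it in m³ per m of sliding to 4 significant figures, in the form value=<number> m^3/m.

All working math runs at full float precision. The intermediates appear rounded; rounded once at the end, at 4 significant figures.
Convert: Hardness H = 138.4 HV × 9.807 MPa/HV = 1357 MPa = 1.357e+09 Pa.
Collected in SI base units: W = 20.48 N, H = 1.357e+09 Pa, K = 5.918e-07.
Volumetric rate dV/dL = K·W/H (no L dependence): 5.918e-07 · 20.48 / 1.357e+09 = 8.930e-15 m³/m.

value=8.930e-15 m^3/m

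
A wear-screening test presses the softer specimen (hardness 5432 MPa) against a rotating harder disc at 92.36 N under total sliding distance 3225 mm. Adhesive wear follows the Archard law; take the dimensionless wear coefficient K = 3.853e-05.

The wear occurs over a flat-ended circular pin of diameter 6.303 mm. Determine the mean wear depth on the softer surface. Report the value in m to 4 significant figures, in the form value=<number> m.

Intermediate values appear rounded. All arithmetic runs at exact precision — one final rounding, at four significant digits.
Convert: Path length L = 3225 mm = 3.225 m.
Convert: Hardness H = 5432 MPa = 5.432e+09 Pa.
Convert: Pin diameter d = 6.303 mm = 0.006303 m. Contact area A = π·d²/4 = π·(0.006303 m)²/4 = 3.120e-05 m².
Expressed in SI base units: W = 92.36 N, H = 5.432e+09 Pa, K = 3.853e-05.
Archard relation: V = K·W·L/H = 3.853e-05 · 92.36 · 3.225 / 5.432e+09 = 2.113e-12 m³.
Depth of wear h = V/A = 2.113e-12 / 3.120e-05 = 6.771e-08 m.

value=6.771e-08 m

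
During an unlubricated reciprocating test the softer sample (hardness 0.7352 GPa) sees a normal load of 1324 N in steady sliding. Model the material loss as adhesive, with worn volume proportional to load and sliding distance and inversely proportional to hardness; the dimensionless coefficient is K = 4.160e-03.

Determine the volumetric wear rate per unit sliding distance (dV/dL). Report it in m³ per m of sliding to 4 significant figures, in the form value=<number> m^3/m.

value=7.492e-09 m^3/m

Intermediates appear rounded; the algebra carries full precision; a single final rounding to 4 significant figures.
Hardness H = 0.7352 GPa = 7.352e+08 Pa.
Restated in SI base units: W = 1324 N, H = 7.352e+08 Pa, K = 4.160e-03.
Rate of wear dV/dL = K·W/H, per unit distance: 4.160e-03 · 1324 / 7.352e+08 = 7.492e-09 m³/m.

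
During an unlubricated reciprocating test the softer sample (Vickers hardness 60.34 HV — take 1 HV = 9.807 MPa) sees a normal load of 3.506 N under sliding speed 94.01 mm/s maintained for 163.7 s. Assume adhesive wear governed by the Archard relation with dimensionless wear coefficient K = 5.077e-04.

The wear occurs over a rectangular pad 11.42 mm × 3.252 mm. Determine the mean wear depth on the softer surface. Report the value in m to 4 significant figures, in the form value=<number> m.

value=1.246e-06 m

Intermediates are displayed rounded, and every step carries exact precision; a single final rounding: 4 significant digits.
Sliding speed v = 94.01 mm/s = 0.09401 m/s. Distance covered L = v·t = 0.09401 m/s × 163.7 s = 15.39 m.
Hardness H = 60.34 HV × 9.807 MPa/HV = 591.8 MPa = 5.918e+08 Pa.
Pad sides 11.42 mm × 3.252 mm = 0.01142 m × 0.003252 m. Contact area A = 0.01142 m × 0.003252 m = 3.714e-05 m².
Working in SI base units: W = 3.506 N, H = 5.918e+08 Pa, K = 5.077e-04.
Worn volume V = K·W·L/H = 5.077e-04 · 3.506 · 15.39 / 5.918e+08 = 4.629e-11 m³.
Depth of wear h = V/A = 4.629e-11 / 3.714e-05 = 1.246e-06 m.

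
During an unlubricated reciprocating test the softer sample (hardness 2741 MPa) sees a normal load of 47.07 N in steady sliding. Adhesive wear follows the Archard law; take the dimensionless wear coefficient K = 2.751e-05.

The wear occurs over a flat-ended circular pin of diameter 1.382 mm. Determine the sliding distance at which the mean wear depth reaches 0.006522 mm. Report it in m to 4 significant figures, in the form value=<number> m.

value=20.71 m

Printed values are rounded — every step runs at exact precision. Rounded once at the end, at four significant figures.
Hardness H = 2741 MPa = 2.741e+09 Pa.
Pin diameter d = 1.382 mm = 0.001382 m. Contact area A = π·d²/4 = π·(0.001382 m)²/4 = 1.500e-06 m².
Depth limit h_lim = 0.006522 mm = 6.522e-06 m.
In SI base units, W = 47.07 N, H = 2.741e+09 Pa, K = 2.751e-05.
Limit volume V_lim = h_lim·A = 6.522e-06 · 1.500e-06 = 9.783e-12 m³.
Thus life L = V_lim·H/(K·W) = 9.783e-12 · 2.741e+09 / (2.751e-05 · 47.07) = 20.71 m.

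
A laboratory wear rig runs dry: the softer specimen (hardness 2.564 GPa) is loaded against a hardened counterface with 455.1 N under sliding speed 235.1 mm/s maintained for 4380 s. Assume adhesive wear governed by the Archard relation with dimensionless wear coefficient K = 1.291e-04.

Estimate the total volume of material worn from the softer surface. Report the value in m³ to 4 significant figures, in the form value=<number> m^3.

value=2.360e-08 m^3

Intermediates are printed rounded; all arithmetic runs at full float precision — a single final rounding: four significant digits.
Sliding speed v = 235.1 mm/s = 0.2351 m/s. Sliding distance L = v·t = 0.2351 m/s × 4380 s = 1030 m.
Hardness H = 2.564 GPa = 2.564e+09 Pa.
As SI base values: W = 455.1 N, H = 2.564e+09 Pa, K = 1.291e-04.
Volume removed: V = K·W·L/H = 1.291e-04 · 455.1 · 1030 / 2.564e+09 = 2.360e-08 m³.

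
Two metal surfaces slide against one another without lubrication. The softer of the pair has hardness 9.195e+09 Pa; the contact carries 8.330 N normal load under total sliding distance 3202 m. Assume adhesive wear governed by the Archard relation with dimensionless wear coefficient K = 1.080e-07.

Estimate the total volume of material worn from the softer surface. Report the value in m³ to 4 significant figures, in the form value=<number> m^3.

value=3.133e-13 m^3

The intermediates are displayed rounded. All arithmetic maintains full precision, and rounded just once, at four significant digits.
In SI base units, W = 8.330 N, H = 9.195e+09 Pa, K = 1.080e-07.
By Archard's law, V = K·W·L/H = 1.080e-07 · 8.330 · 3202 / 9.195e+09 = 3.133e-13 m³.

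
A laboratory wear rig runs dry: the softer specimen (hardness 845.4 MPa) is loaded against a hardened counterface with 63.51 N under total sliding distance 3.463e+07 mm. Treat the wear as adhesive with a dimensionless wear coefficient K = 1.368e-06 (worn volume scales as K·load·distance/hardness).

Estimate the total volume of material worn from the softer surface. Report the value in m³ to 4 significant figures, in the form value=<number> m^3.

Shown intermediates are rounded — each operation maintains full precision; one last rounding to 4 significant figures.
Convert: Sliding distance L = 3.463e+07 mm = 3.463e+04 m.
Convert: Hardness H = 845.4 MPa = 8.454e+08 Pa.
Restated in SI base units: W = 63.51 N, H = 8.454e+08 Pa, K = 1.368e-06.
Apply Archard: V = K·W·L/H = 1.368e-06 · 63.51 · 3.463e+04 / 8.454e+08 = 3.559e-09 m³.

value=3.559e-09 m^3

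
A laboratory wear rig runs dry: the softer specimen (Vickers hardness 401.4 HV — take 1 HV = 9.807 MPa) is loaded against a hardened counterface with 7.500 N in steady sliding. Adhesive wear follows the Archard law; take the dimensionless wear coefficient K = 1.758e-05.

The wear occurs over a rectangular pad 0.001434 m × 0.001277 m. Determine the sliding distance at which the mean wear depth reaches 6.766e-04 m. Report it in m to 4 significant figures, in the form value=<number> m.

value=3.699e+04 m

The intermediates are displayed rounded. The computation holds full precision — a single final rounding to four significant digits.
Convert: Hardness H = 401.4 HV × 9.807 MPa/HV = 3937 MPa = 3.937e+09 Pa.
Convert: Contact area A = 0.001434 m × 0.001277 m = 1.831e-06 m².
Restated in SI base units: W = 7.500 N, H = 3.937e+09 Pa, K = 1.758e-05.
Volume at the limit: V_lim = h_lim·A = 6.766e-04 · 1.831e-06 = 1.239e-09 m³.
Sliding life L = V_lim·H/(K·W) = 1.239e-09 · 3.937e+09 / (1.758e-05 · 7.500) = 3.699e+04 m.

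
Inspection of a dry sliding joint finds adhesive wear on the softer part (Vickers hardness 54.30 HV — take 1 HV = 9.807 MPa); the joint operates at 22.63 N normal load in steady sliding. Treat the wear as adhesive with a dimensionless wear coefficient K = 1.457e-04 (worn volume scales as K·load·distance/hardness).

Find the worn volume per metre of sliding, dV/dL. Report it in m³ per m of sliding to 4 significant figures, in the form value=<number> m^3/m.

value=6.192e-12 m^3/m

Intermediates are shown rounded — all working math holds full precision — rounded once at the end to four significant digits.
Convert: Hardness H = 54.30 HV × 9.807 MPa/HV = 532.5 MPa = 5.325e+08 Pa.
Collected in SI base units: W = 22.63 N, H = 5.325e+08 Pa, K = 1.457e-04.
Sliding wear rate dV/dL = K·W/H (no L dependence): 1.457e-04 · 22.63 / 5.325e+08 = 6.192e-12 m³/m.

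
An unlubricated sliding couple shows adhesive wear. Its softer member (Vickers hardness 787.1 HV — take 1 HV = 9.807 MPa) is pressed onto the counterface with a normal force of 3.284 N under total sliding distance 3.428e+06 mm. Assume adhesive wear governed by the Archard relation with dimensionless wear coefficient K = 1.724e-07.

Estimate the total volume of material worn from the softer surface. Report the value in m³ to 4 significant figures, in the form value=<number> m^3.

value=2.514e-13 m^3

The computation maintains exact precision; intermediates are printed rounded — rounded just once: 4 significant digits.
Convert: Path length L = 3.428e+06 mm = 3428 m.
Convert: Hardness H = 787.1 HV × 9.807 MPa/HV = 7719 MPa = 7.719e+09 Pa.
Expressed in SI base units: W = 3.284 N, H = 7.719e+09 Pa, K = 1.724e-07.
Volume removed: V = K·W·L/H = 1.724e-07 · 3.284 · 3428 / 7.719e+09 = 2.514e-13 m³.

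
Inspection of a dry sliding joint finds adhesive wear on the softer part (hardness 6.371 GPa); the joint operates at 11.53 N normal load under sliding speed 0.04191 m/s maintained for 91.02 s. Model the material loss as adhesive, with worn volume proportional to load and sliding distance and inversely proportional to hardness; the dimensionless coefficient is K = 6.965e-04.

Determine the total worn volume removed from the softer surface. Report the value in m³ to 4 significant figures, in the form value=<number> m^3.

Intermediates are shown rounded, and every step runs at exact precision, and rounded just once, at four significant figures.
Total distance L = v·t = 0.04191 m/s × 91.02 s = 3.815 m.
Hardness H = 6.371 GPa = 6.371e+09 Pa.
In SI base units: W = 11.53 N, H = 6.371e+09 Pa, K = 6.965e-04.
The Archard volume V = K·W·L/H = 6.965e-04 · 11.53 · 3.815 / 6.371e+09 = 4.808e-12 m³.

value=4.808e-12 m^3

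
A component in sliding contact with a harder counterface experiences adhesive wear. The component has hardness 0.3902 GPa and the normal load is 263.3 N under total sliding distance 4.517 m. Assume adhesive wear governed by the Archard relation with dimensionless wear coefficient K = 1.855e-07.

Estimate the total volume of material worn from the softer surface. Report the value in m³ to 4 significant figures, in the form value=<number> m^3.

value=5.654e-13 m^3

Each operation carries exact precision. Intermediate values are printed rounded, and rounded just once to 4 significant digits.
Hardness H = 0.3902 GPa = 3.902e+08 Pa.
SI base units throughout: W = 263.3 N, H = 3.902e+08 Pa, K = 1.855e-07.
Wear volume V = K·W·L/H = 1.855e-07 · 263.3 · 4.517 / 3.902e+08 = 5.654e-13 m³.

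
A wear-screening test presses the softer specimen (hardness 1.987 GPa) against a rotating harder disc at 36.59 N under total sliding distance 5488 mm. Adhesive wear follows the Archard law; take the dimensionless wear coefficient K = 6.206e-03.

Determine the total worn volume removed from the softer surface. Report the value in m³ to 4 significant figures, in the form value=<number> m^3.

value=6.272e-10 m^3

Intermediate values are printed rounded; all working math runs at full float precision; rounded just once to 4 significant figures.
Distance covered L = 5488 mm = 5.488 m.
Hardness H = 1.987 GPa = 1.987e+09 Pa.
In SI base units: W = 36.59 N, H = 1.987e+09 Pa, K = 6.206e-03.
The Archard volume V = K·W·L/H = 6.206e-03 · 36.59 · 5.488 / 1.987e+09 = 6.272e-10 m³.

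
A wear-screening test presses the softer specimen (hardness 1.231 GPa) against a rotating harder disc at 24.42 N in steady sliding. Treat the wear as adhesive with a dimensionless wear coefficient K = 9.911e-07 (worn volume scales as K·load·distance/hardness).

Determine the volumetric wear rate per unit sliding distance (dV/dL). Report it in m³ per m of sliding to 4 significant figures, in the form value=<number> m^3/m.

Intermediate values appear rounded, and every step maintains full precision. Rounded just once, at four significant figures.
Hardness H = 1.231 GPa = 1.231e+09 Pa.
Expressed in SI base units: W = 24.42 N, H = 1.231e+09 Pa, K = 9.911e-07.
Rate of wear dV/dL = K·W/H, so: 9.911e-07 · 24.42 / 1.231e+09 = 1.966e-14 m³/m.

value=1.966e-14 m^3/m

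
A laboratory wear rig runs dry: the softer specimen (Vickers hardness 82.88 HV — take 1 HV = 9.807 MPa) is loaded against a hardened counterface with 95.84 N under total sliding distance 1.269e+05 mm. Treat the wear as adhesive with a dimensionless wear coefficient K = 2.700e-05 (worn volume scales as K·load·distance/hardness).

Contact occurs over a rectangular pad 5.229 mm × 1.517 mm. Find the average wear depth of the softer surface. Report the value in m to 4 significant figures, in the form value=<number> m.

The computation holds full precision, and intermediate values are shown rounded. Rounded once at the end to 4 significant digits.
Distance L = 1.269e+05 mm = 126.9 m.
Hardness H = 82.88 HV × 9.807 MPa/HV = 812.8 MPa = 8.128e+08 Pa.
Pad sides 5.229 mm × 1.517 mm = 0.005229 m × 0.001517 m. Contact area A = 0.005229 m × 0.001517 m = 7.932e-06 m².
As SI base values: W = 95.84 N, H = 8.128e+08 Pa, K = 2.700e-05.
Wear volume V = K·W·L/H = 2.700e-05 · 95.84 · 126.9 / 8.128e+08 = 4.040e-10 m³.
Mean wear depth h = V/A = 4.040e-10 / 7.932e-06 = 5.093e-05 m.

value=5.093e-05 m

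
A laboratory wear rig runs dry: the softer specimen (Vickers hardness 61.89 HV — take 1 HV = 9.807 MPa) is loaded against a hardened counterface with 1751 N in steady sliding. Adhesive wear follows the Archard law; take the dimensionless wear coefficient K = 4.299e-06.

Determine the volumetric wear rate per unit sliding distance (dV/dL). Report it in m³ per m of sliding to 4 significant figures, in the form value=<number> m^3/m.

The intermediates are displayed rounded. All arithmetic holds exact precision; a lone final rounding, at 4 significant figures.
Convert: Hardness H = 61.89 HV × 9.807 MPa/HV = 607.0 MPa = 6.070e+08 Pa.
Restated in SI base units: W = 1751 N, H = 6.070e+08 Pa, K = 4.299e-06.
Volumetric rate dV/dL = K·W/H (no L dependence): 4.299e-06 · 1751 / 6.070e+08 = 1.240e-11 m³/m.

value=1.240e-11 m^3/m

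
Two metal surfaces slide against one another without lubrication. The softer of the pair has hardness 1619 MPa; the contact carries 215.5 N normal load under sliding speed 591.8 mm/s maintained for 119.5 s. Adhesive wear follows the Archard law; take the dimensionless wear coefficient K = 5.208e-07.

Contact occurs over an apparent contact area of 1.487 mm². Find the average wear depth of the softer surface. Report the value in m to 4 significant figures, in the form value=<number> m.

value=3.297e-06 m

Each operation runs at full float precision — the intermediates appear rounded, and rounded just once: 4 significant figures.
Convert: Sliding speed v = 591.8 mm/s = 0.5918 m/s. Total distance L = v·t = 0.5918 m/s × 119.5 s = 70.72 m.
Convert: Hardness H = 1619 MPa = 1.619e+09 Pa.
Convert: Contact area A = 1.487 mm² = 1.487e-06 m².
Collected in SI base units: W = 215.5 N, H = 1.619e+09 Pa, K = 5.208e-07.
Archard relation: V = K·W·L/H = 5.208e-07 · 215.5 · 70.72 / 1.619e+09 = 4.902e-12 m³.
Depth h = V/A = 4.902e-12 / 1.487e-06 = 3.297e-06 m.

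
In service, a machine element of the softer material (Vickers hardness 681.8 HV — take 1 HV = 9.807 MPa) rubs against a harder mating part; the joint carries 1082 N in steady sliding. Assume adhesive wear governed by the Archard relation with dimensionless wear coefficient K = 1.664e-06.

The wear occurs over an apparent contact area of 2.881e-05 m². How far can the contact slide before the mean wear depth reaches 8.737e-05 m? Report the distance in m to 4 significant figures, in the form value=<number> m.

value=9348 m

Intermediate values are displayed rounded. All working math runs at full precision, and a single final rounding, at four significant digits.
Hardness H = 681.8 HV × 9.807 MPa/HV = 6686 MPa = 6.686e+09 Pa.
Collected in SI base units: W = 1082 N, H = 6.686e+09 Pa, K = 1.664e-06.
Allowed volume V_lim = h_lim·A = 8.737e-05 · 2.881e-05 = 2.517e-09 m³.
Sliding life L = V_lim·H/(K·W) = 2.517e-09 · 6.686e+09 / (1.664e-06 · 1082) = 9348 m.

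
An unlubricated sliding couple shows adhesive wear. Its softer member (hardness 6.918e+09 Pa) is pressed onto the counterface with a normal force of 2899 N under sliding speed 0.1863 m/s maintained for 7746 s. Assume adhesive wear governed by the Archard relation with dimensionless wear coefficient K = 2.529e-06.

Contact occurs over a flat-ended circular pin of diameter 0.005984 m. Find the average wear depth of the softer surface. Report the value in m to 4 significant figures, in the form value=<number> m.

value=5.438e-05 m

Every step holds full float precision, and intermediate values are displayed rounded — rounded just once: 4 significant digits.
Convert: Distance L = v·t = 0.1863 m/s × 7746 s = 1443 m.
Convert: Contact area A = π·d²/4 = π·(0.005984 m)²/4 = 2.812e-05 m².
In SI base units, W = 2899 N, H = 6.918e+09 Pa, K = 2.529e-06.
The Archard volume V = K·W·L/H = 2.529e-06 · 2899 · 1443 / 6.918e+09 = 1.529e-09 m³.
Mean wear depth h = V/A = 1.529e-09 / 2.812e-05 = 5.438e-05 m.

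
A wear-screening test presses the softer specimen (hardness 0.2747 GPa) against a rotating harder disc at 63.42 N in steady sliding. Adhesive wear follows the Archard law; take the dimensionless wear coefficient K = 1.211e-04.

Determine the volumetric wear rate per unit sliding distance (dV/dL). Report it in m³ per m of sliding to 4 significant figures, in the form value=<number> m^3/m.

value=2.796e-11 m^3/m

Shown intermediates are rounded — the computation holds full float precision, and rounded just once to four significant digits.
Hardness H = 0.2747 GPa = 2.747e+08 Pa.
Working in SI base units: W = 63.42 N, H = 2.747e+08 Pa, K = 1.211e-04.
Rate of wear dV/dL = K·W/H, so: 1.211e-04 · 63.42 / 2.747e+08 = 2.796e-11 m³/m.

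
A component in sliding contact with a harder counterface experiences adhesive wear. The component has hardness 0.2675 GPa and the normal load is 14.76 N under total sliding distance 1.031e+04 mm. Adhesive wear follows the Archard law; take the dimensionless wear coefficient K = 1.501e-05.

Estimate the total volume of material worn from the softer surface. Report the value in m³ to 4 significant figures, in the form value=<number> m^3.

value=8.539e-12 m^3

Each operation runs at full float precision. Shown intermediates are rounded. Rounded once at the end: 4 significant figures.
Convert: Path length L = 1.031e+04 mm = 10.31 m.
Convert: Hardness H = 0.2675 GPa = 2.675e+08 Pa.
Expressed in SI base units: W = 14.76 N, H = 2.675e+08 Pa, K = 1.501e-05.
By Archard's law, V = K·W·L/H = 1.501e-05 · 14.76 · 10.31 / 2.675e+08 = 8.539e-12 m³.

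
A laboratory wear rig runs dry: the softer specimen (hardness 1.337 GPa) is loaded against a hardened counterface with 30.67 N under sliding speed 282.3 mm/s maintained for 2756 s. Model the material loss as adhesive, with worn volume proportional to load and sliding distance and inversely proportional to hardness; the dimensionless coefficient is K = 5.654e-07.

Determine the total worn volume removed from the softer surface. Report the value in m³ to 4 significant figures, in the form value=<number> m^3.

value=1.009e-11 m^3

Each operation keeps exact precision; intermediates are displayed rounded; a single final rounding, at four significant digits.
Convert: Sliding speed v = 282.3 mm/s = 0.2823 m/s. Path length L = v·t = 0.2823 m/s × 2756 s = 778.0 m.
Convert: Hardness H = 1.337 GPa = 1.337e+09 Pa.
SI base units throughout: W = 30.67 N, H = 1.337e+09 Pa, K = 5.654e-07.
The Archard volume V = K·W·L/H = 5.654e-07 · 30.67 · 778.0 / 1.337e+09 = 1.009e-11 m³.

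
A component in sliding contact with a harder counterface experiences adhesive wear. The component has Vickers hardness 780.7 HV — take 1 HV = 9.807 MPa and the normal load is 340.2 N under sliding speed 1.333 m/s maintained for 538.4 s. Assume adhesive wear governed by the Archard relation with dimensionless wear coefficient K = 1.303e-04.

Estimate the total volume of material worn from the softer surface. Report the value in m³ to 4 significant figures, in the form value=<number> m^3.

Intermediates are printed rounded, and every step maintains full precision; one final rounding: 4 significant figures.
Sliding distance L = v·t = 1.333 m/s × 538.4 s = 717.7 m.
Hardness H = 780.7 HV × 9.807 MPa/HV = 7656 MPa = 7.656e+09 Pa.
In SI base units: W = 340.2 N, H = 7.656e+09 Pa, K = 1.303e-04.
The Archard volume V = K·W·L/H = 1.303e-04 · 340.2 · 717.7 / 7.656e+09 = 4.155e-09 m³.

value=4.155e-09 m^3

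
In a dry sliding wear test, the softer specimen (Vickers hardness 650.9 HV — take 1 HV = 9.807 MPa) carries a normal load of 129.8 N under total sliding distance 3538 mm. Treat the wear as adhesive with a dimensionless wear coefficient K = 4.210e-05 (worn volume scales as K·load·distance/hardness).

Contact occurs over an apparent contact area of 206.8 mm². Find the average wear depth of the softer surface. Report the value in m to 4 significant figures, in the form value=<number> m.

value=1.465e-08 m

Intermediates appear rounded. Every step keeps full float precision. Rounded once at the end, at 4 significant figures.
Sliding distance L = 3538 mm = 3.538 m.
Hardness H = 650.9 HV × 9.807 MPa/HV = 6383 MPa = 6.383e+09 Pa.
Contact area A = 206.8 mm² = 2.068e-04 m².
In SI base units, W = 129.8 N, H = 6.383e+09 Pa, K = 4.210e-05.
The Archard volume V = K·W·L/H = 4.210e-05 · 129.8 · 3.538 / 6.383e+09 = 3.029e-12 m³.
Depth of wear h = V/A = 3.029e-12 / 2.068e-04 = 1.465e-08 m.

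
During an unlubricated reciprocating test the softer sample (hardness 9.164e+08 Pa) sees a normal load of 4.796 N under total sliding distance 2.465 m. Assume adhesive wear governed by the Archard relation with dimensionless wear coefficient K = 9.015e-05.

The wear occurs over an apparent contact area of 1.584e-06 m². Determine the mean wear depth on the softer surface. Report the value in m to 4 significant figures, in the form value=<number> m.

value=7.342e-07 m

The algebra runs at exact precision. Shown intermediates are rounded. Rounded once at the end: four significant digits.
Restated in SI base units: W = 4.796 N, H = 9.164e+08 Pa, K = 9.015e-05.
Archard relation: V = K·W·L/H = 9.015e-05 · 4.796 · 2.465 / 9.164e+08 = 1.163e-12 m³.
Average depth h = V/A = 1.163e-12 / 1.584e-06 = 7.342e-07 m.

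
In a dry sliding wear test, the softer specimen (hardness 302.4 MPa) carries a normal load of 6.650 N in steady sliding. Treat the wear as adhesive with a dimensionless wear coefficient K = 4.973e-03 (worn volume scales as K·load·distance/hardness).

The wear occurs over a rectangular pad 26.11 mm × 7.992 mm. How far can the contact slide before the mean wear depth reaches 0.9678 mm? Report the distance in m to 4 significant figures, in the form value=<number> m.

value=1847 m

Intermediate values are displayed rounded, and every step keeps full float precision; rounded once at the end to 4 significant figures.
Hardness H = 302.4 MPa = 3.024e+08 Pa.
Pad sides 26.11 mm × 7.992 mm = 0.02611 m × 0.007992 m. Contact area A = 0.02611 m × 0.007992 m = 2.087e-04 m².
Depth limit h_lim = 0.9678 mm = 9.678e-04 m.
Restated in SI base units: W = 6.650 N, H = 3.024e+08 Pa, K = 4.973e-03.
At the depth limit, V_lim = h_lim·A = 9.678e-04 · 2.087e-04 = 2.020e-07 m³.
Sliding life L = V_lim·H/(K·W) = 2.020e-07 · 3.024e+08 / (4.973e-03 · 6.650) = 1847 m.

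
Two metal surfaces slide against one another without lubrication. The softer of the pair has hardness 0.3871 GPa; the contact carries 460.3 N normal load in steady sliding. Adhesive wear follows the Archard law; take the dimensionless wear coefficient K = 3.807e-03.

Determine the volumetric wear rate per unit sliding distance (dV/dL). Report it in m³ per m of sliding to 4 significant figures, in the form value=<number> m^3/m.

Intermediates are displayed rounded; the computation keeps full float precision, and rounded once at the end: four significant digits.
Convert: Hardness H = 0.3871 GPa = 3.871e+08 Pa.
Collected in SI base units: W = 460.3 N, H = 3.871e+08 Pa, K = 3.807e-03.
Sliding wear rate dV/dL = K·W/H, per unit distance: 3.807e-03 · 460.3 / 3.871e+08 = 4.527e-09 m³/m.

value=4.527e-09 m^3/m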